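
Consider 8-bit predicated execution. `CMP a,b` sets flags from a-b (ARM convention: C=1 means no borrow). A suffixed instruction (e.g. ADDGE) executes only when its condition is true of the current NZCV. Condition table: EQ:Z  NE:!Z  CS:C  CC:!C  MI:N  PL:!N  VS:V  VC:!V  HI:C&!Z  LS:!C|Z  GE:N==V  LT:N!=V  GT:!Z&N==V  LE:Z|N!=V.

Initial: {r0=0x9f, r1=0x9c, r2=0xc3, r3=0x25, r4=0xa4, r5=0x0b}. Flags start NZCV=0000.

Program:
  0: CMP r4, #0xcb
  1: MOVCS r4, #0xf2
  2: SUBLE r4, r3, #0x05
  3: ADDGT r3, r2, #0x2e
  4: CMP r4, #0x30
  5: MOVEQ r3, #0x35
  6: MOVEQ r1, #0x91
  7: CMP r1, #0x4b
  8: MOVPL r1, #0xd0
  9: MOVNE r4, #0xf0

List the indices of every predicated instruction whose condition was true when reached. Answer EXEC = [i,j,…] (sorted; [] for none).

[0] flags=1000 → (cmp)
[1] flags=1000 CS?F → skip
[2] flags=1000 LE?T → r4=0x20
[3] flags=1000 GT?F → skip
[4] flags=1000 → (cmp)
[5] flags=1000 EQ?F → skip
[6] flags=1000 EQ?F → skip
[7] flags=0011 → (cmp)
[8] flags=0011 PL?T → r1=0xd0
[9] flags=0011 NE?T → r4=0xf0

EXEC = [2,8,9]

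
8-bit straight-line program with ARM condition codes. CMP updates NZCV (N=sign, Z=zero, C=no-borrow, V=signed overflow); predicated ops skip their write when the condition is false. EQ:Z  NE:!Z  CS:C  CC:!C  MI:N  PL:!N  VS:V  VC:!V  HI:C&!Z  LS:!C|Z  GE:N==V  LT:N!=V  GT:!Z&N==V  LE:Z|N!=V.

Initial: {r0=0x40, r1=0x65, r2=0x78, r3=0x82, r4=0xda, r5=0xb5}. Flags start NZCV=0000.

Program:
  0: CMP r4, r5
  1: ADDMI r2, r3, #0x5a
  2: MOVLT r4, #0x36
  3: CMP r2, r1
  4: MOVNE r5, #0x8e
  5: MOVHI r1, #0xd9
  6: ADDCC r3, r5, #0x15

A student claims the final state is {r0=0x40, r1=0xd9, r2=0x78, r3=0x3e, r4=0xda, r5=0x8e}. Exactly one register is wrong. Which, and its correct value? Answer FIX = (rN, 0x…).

FIX = (r3, 0x82)

0: ✓ CMP  NZCV=0010
1: · ADDMI
2: · MOVLT
3: ✓ CMP  NZCV=0010
4: ✓ MOVNE  r5←0x8e
5: ✓ MOVHI  r1←0xd9
6: · ADDCC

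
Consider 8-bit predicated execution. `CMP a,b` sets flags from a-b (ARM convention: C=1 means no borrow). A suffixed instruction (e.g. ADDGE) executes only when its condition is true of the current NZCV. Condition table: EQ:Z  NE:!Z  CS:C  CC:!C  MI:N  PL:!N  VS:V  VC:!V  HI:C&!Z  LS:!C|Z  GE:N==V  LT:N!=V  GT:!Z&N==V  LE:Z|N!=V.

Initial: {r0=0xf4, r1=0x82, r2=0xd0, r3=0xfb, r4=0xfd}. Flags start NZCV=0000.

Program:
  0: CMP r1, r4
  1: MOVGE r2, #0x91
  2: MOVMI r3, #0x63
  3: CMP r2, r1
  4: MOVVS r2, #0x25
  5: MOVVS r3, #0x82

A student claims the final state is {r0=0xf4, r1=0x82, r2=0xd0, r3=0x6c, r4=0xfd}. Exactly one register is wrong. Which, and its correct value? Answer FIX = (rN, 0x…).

FIX = (r3, 0x63)

0: ✓ CMP  NZCV=1000
1: · MOVGE
2: ✓ MOVMI  r3←0x63
3: ✓ CMP  NZCV=0010
4: · MOVVS
5: · MOVVS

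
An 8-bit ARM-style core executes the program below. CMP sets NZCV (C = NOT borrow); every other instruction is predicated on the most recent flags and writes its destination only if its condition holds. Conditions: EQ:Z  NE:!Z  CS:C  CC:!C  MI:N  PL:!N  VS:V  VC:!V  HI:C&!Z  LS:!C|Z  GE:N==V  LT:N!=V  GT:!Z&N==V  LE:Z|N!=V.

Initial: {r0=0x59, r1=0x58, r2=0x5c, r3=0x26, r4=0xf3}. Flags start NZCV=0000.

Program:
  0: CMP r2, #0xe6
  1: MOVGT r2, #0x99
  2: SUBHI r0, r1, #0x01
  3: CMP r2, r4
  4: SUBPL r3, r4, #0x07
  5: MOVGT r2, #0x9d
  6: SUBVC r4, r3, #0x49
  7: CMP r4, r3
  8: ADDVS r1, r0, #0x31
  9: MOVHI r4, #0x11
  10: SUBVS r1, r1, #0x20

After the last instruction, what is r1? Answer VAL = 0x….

VAL = 0x58

0: ✓ CMP  NZCV=0000
1: ✓ MOVGT  r2←0x99
2: · SUBHI
3: ✓ CMP  NZCV=1000
4: · SUBPL
5: · MOVGT
6: ✓ SUBVC  r4←0xdd
7: ✓ CMP  NZCV=1010
8: · ADDVS
9: ✓ MOVHI  r4←0x11
10: · SUBVS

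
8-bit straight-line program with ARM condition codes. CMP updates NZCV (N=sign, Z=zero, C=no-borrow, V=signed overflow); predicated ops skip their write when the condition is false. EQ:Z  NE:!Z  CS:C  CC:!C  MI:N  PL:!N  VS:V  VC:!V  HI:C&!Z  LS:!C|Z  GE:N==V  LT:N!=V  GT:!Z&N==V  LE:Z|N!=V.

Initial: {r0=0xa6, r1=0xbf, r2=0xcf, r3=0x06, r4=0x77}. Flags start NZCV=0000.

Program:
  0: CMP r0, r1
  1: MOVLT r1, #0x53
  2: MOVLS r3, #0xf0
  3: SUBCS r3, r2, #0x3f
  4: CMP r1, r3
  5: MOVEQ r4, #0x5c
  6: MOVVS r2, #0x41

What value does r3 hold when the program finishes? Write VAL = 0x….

VAL = 0xf0

[0] flags=1000 → (cmp)
[1] flags=1000 LT?T → r1=0x53
[2] flags=1000 LS?T → r3=0xf0
[3] flags=1000 CS?F → skip
[4] flags=0000 → (cmp)
[5] flags=0000 EQ?F → skip
[6] flags=0000 VS?F → skip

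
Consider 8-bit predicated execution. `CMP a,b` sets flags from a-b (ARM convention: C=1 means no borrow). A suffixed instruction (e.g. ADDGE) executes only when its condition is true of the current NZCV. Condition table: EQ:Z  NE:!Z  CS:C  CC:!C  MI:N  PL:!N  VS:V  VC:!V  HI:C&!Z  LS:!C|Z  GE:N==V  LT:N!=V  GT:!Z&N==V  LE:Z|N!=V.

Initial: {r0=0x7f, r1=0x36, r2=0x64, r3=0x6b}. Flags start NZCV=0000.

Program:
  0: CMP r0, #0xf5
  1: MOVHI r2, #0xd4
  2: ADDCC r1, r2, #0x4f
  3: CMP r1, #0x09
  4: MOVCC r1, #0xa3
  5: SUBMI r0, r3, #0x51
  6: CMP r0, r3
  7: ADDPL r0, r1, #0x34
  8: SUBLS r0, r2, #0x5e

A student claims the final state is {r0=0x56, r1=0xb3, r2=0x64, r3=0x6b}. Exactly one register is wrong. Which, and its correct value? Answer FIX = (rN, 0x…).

0: ✓ CMP  NZCV=1001
1: · MOVHI
2: ✓ ADDCC  r1←0xb3
3: ✓ CMP  NZCV=1010
4: · MOVCC
5: ✓ SUBMI  r0←0x1a
6: ✓ CMP  NZCV=1000
7: · ADDPL
8: ✓ SUBLS  r0←0x06

FIX = (r0, 0x06)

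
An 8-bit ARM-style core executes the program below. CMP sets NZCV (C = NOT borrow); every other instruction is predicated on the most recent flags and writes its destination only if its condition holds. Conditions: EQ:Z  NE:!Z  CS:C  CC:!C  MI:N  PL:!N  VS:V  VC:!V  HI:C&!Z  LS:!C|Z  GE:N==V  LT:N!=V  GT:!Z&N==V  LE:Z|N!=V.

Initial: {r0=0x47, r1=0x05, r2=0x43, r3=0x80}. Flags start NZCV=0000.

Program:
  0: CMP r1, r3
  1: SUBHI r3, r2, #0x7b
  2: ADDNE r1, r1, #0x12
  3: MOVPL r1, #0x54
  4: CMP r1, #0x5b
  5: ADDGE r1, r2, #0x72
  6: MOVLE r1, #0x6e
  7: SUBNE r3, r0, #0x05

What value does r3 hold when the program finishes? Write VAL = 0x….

VAL = 0x42

0: ✓ CMP  NZCV=1001
1: · SUBHI
2: ✓ ADDNE  r1←0x17
3: · MOVPL
4: ✓ CMP  NZCV=1000
5: · ADDGE
6: ✓ MOVLE  r1←0x6e
7: ✓ SUBNE  r3←0x42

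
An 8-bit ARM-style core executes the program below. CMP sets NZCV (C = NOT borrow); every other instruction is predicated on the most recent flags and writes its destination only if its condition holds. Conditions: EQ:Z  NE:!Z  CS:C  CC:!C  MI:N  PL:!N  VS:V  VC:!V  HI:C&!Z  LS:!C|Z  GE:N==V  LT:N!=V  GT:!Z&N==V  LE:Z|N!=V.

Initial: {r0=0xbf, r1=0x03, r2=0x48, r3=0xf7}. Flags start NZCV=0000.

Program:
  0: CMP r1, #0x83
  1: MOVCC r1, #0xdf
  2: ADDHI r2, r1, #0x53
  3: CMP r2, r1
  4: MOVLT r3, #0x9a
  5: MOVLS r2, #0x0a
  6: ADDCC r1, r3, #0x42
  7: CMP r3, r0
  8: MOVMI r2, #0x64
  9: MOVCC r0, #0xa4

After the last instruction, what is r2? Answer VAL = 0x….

VAL = 0x0a

[0] flags=1001 → (cmp)
[1] flags=1001 CC?T → r1=0xdf
[2] flags=1001 HI?F → skip
[3] flags=0000 → (cmp)
[4] flags=0000 LT?F → skip
[5] flags=0000 LS?T → r2=0x0a
[6] flags=0000 CC?T → r1=0x39
[7] flags=0010 → (cmp)
[8] flags=0010 MI?F → skip
[9] flags=0010 CC?F → skip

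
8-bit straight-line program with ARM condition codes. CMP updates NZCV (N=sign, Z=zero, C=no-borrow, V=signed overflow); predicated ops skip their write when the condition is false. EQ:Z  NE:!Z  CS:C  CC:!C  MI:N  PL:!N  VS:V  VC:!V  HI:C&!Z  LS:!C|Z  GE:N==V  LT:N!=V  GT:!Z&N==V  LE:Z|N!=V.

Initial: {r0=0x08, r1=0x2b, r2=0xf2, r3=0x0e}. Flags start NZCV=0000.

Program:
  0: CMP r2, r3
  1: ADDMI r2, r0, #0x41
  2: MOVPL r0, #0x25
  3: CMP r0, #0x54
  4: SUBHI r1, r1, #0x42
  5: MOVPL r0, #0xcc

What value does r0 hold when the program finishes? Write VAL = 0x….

VAL = 0x08

[0] flags=1010 → (cmp)
[1] flags=1010 MI?T → r2=0x49
[2] flags=1010 PL?F → skip
[3] flags=1000 → (cmp)
[4] flags=1000 HI?F → skip
[5] flags=1000 PL?F → skip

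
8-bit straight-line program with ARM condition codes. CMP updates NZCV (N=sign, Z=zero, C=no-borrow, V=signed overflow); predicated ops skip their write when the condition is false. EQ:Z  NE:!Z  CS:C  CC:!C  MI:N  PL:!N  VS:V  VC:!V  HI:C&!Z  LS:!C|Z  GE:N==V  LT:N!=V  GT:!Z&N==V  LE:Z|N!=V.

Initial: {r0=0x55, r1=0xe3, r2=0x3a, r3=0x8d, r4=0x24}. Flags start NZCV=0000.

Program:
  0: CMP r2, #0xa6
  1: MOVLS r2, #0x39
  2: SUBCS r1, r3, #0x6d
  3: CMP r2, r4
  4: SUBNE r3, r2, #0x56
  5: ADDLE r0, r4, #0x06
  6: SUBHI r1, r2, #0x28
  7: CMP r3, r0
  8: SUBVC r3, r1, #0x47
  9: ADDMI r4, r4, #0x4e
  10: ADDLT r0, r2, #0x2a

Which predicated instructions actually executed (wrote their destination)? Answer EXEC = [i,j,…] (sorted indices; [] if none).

EXEC = [1,4,6,8,9,10]

[0] flags=1001 → (cmp)
[1] flags=1001 LS?T → r2=0x39
[2] flags=1001 CS?F → skip
[3] flags=0010 → (cmp)
[4] flags=0010 NE?T → r3=0xe3
[5] flags=0010 LE?F → skip
[6] flags=0010 HI?T → r1=0x11
[7] flags=1010 → (cmp)
[8] flags=1010 VC?T → r3=0xca
[9] flags=1010 MI?T → r4=0x72
[10] flags=1010 LT?T → r0=0x63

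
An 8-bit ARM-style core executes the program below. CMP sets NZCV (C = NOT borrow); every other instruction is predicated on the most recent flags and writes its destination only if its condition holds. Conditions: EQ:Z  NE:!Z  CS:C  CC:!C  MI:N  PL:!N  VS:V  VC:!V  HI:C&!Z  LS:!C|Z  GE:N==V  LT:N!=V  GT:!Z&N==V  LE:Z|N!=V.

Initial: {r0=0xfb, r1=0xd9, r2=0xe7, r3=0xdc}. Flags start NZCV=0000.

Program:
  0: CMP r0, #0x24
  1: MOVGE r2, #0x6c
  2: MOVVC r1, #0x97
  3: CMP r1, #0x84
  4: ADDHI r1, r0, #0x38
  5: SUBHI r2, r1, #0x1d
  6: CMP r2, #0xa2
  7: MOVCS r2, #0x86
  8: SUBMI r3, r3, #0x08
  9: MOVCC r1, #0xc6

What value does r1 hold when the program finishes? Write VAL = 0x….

VAL = 0xc6

[0] flags=1010 → (cmp)
[1] flags=1010 GE?F → skip
[2] flags=1010 VC?T → r1=0x97
[3] flags=0010 → (cmp)
[4] flags=0010 HI?T → r1=0x33
[5] flags=0010 HI?T → r2=0x16
[6] flags=0000 → (cmp)
[7] flags=0000 CS?F → skip
[8] flags=0000 MI?F → skip
[9] flags=0000 CC?T → r1=0xc6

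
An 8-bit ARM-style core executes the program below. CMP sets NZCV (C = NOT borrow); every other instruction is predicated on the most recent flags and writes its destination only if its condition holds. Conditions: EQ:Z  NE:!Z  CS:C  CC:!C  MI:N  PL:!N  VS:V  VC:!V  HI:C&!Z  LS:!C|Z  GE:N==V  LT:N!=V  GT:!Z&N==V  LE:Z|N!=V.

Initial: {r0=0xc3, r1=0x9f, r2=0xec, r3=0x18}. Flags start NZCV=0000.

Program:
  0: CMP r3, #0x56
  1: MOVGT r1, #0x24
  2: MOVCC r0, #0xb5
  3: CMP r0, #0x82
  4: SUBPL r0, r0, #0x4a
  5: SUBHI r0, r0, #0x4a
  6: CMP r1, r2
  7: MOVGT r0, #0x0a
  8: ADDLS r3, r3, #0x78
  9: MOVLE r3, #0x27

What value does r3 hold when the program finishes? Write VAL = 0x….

[0] flags=1000 → (cmp)
[1] flags=1000 GT?F → skip
[2] flags=1000 CC?T → r0=0xb5
[3] flags=0010 → (cmp)
[4] flags=0010 PL?T → r0=0x6b
[5] flags=0010 HI?T → r0=0x21
[6] flags=1000 → (cmp)
[7] flags=1000 GT?F → skip
[8] flags=1000 LS?T → r3=0x90
[9] flags=1000 LE?T → r3=0x27

VAL = 0x27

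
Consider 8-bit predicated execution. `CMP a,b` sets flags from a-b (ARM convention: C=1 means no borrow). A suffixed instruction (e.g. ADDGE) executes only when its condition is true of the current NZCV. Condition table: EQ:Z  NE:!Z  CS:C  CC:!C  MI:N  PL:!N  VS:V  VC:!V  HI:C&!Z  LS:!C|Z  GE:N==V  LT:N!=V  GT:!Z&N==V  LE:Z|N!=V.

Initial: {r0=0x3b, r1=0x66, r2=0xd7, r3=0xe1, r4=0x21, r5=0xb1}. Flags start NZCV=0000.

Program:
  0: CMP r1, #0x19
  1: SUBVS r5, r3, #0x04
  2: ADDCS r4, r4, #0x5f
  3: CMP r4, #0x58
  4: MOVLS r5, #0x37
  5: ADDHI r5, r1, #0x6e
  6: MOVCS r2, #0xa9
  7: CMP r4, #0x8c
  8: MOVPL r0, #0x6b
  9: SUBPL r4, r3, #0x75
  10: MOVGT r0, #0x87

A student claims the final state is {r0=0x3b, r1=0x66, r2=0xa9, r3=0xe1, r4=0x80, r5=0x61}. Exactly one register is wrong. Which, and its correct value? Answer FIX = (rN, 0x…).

0: ✓ CMP  NZCV=0010
1: · SUBVS
2: ✓ ADDCS  r4←0x80
3: ✓ CMP  NZCV=0011
4: · MOVLS
5: ✓ ADDHI  r5←0xd4
6: ✓ MOVCS  r2←0xa9
7: ✓ CMP  NZCV=1000
8: · MOVPL
9: · SUBPL
10: · MOVGT

FIX = (r5, 0xd4)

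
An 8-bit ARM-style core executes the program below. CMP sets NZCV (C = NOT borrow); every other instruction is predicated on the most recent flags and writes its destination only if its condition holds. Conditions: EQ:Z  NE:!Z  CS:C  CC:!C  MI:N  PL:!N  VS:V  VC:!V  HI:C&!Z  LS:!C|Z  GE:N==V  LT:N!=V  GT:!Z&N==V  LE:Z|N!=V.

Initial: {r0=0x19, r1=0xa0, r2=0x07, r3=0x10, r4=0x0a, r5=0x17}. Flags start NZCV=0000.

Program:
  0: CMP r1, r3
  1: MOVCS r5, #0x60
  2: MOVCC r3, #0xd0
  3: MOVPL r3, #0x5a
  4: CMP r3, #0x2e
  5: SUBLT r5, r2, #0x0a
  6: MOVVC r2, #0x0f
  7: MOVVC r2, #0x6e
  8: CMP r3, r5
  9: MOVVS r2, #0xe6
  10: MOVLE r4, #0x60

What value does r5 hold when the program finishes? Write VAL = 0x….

[0] flags=1010 → (cmp)
[1] flags=1010 CS?T → r5=0x60
[2] flags=1010 CC?F → skip
[3] flags=1010 PL?F → skip
[4] flags=1000 → (cmp)
[5] flags=1000 LT?T → r5=0xfd
[6] flags=1000 VC?T → r2=0x0f
[7] flags=1000 VC?T → r2=0x6e
[8] flags=0000 → (cmp)
[9] flags=0000 VS?F → skip
[10] flags=0000 LE?F → skip

VAL = 0xfd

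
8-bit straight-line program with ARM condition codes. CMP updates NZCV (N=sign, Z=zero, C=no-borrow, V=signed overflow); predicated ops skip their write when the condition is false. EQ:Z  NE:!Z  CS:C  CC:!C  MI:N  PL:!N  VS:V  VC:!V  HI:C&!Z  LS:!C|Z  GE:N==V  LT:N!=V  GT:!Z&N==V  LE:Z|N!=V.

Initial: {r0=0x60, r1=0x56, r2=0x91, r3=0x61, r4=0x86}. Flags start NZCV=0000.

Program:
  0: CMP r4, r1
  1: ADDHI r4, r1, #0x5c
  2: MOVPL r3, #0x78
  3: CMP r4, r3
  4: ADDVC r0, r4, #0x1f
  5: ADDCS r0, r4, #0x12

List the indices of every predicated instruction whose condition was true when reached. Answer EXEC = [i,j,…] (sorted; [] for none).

0: ✓ CMP  NZCV=0011
1: ✓ ADDHI  r4←0xb2
2: ✓ MOVPL  r3←0x78
3: ✓ CMP  NZCV=0011
4: · ADDVC
5: ✓ ADDCS  r0←0xc4

EXEC = [1,2,5]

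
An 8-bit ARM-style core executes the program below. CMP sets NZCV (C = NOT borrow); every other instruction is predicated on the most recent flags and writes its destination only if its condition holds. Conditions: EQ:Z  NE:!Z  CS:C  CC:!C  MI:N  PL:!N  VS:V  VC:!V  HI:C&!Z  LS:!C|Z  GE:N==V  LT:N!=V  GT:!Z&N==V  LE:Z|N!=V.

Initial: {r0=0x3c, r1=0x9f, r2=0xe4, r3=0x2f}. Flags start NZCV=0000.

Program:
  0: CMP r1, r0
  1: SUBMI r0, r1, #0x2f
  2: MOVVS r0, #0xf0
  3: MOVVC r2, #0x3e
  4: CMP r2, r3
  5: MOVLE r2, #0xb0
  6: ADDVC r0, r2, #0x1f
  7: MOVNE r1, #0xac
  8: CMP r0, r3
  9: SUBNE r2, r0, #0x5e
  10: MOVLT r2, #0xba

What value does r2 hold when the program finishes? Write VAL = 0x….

VAL = 0xba

0: ✓ CMP  NZCV=0011
1: · SUBMI
2: ✓ MOVVS  r0←0xf0
3: · MOVVC
4: ✓ CMP  NZCV=1010
5: ✓ MOVLE  r2←0xb0
6: ✓ ADDVC  r0←0xcf
7: ✓ MOVNE  r1←0xac
8: ✓ CMP  NZCV=1010
9: ✓ SUBNE  r2←0x71
10: ✓ MOVLT  r2←0xba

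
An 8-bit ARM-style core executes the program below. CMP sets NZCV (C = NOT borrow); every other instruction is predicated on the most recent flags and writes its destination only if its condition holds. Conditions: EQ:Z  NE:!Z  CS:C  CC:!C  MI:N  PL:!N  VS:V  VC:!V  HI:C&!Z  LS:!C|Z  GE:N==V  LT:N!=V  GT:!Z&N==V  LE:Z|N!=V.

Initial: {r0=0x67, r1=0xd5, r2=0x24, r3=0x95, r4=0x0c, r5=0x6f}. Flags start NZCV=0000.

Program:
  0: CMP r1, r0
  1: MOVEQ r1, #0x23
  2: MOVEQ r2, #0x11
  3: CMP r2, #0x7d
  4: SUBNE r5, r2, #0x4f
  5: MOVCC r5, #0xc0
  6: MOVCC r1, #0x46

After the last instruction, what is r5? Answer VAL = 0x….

0: ✓ CMP  NZCV=0011
1: · MOVEQ
2: · MOVEQ
3: ✓ CMP  NZCV=1000
4: ✓ SUBNE  r5←0xd5
5: ✓ MOVCC  r5←0xc0
6: ✓ MOVCC  r1←0x46

VAL = 0xc0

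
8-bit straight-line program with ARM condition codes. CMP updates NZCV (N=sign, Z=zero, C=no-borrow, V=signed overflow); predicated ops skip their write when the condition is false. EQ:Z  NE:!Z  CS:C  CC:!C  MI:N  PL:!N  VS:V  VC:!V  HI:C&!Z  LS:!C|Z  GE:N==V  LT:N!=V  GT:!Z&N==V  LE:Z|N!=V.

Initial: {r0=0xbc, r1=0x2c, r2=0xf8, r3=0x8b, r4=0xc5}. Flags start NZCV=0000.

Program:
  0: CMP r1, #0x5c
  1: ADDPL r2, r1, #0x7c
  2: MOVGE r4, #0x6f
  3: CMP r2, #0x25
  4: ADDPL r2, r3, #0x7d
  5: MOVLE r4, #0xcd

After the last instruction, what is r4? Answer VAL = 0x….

VAL = 0xcd

[0] flags=1000 → (cmp)
[1] flags=1000 PL?F → skip
[2] flags=1000 GE?F → skip
[3] flags=1010 → (cmp)
[4] flags=1010 PL?F → skip
[5] flags=1010 LE?T → r4=0xcd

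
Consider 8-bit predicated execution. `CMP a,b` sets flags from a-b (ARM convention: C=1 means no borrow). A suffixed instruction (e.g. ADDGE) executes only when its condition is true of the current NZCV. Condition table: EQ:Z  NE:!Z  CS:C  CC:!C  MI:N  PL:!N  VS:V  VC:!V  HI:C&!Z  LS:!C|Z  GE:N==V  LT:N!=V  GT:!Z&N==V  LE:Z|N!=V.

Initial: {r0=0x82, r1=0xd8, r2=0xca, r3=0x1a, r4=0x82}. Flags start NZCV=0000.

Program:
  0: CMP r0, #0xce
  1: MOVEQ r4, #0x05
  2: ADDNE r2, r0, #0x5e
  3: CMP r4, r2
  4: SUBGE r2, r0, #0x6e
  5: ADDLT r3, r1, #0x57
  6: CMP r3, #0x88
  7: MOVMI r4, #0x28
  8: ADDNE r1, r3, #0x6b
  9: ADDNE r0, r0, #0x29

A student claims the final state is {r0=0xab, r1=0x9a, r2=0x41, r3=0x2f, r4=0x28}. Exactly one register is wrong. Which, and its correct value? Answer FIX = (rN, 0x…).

FIX = (r2, 0xe0)

[0] flags=1000 → (cmp)
[1] flags=1000 EQ?F → skip
[2] flags=1000 NE?T → r2=0xe0
[3] flags=1000 → (cmp)
[4] flags=1000 GE?F → skip
[5] flags=1000 LT?T → r3=0x2f
[6] flags=1001 → (cmp)
[7] flags=1001 MI?T → r4=0x28
[8] flags=1001 NE?T → r1=0x9a
[9] flags=1001 NE?T → r0=0xab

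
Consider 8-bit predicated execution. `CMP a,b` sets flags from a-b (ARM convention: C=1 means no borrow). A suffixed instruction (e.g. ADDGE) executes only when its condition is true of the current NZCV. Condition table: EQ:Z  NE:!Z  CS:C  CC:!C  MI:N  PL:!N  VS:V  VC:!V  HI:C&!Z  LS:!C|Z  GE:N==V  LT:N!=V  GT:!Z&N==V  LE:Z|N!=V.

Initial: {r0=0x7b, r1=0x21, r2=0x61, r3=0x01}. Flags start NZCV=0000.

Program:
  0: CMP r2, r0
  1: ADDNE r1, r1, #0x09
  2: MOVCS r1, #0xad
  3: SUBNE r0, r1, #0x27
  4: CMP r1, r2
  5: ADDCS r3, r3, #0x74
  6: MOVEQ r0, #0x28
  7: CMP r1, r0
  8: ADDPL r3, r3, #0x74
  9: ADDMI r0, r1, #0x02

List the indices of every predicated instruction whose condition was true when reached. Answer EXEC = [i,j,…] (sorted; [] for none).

[0] flags=1000 → (cmp)
[1] flags=1000 NE?T → r1=0x2a
[2] flags=1000 CS?F → skip
[3] flags=1000 NE?T → r0=0x03
[4] flags=1000 → (cmp)
[5] flags=1000 CS?F → skip
[6] flags=1000 EQ?F → skip
[7] flags=0010 → (cmp)
[8] flags=0010 PL?T → r3=0x75
[9] flags=0010 MI?F → skip

EXEC = [1,3,8]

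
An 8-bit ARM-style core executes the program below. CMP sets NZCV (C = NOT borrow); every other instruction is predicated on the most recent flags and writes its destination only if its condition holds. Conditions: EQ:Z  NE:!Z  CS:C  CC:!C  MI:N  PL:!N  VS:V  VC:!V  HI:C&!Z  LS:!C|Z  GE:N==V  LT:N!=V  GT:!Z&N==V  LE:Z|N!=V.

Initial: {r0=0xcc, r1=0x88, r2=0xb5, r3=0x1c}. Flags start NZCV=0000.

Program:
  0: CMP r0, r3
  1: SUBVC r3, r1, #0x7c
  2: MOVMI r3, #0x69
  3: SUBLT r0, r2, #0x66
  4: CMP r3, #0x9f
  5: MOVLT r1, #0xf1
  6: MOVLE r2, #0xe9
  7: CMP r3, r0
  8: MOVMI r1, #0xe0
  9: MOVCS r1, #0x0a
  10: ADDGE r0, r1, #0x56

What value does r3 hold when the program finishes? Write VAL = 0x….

0: ✓ CMP  NZCV=1010
1: ✓ SUBVC  r3←0x0c
2: ✓ MOVMI  r3←0x69
3: ✓ SUBLT  r0←0x4f
4: ✓ CMP  NZCV=1001
5: · MOVLT
6: · MOVLE
7: ✓ CMP  NZCV=0010
8: · MOVMI
9: ✓ MOVCS  r1←0x0a
10: ✓ ADDGE  r0←0x60

VAL = 0x69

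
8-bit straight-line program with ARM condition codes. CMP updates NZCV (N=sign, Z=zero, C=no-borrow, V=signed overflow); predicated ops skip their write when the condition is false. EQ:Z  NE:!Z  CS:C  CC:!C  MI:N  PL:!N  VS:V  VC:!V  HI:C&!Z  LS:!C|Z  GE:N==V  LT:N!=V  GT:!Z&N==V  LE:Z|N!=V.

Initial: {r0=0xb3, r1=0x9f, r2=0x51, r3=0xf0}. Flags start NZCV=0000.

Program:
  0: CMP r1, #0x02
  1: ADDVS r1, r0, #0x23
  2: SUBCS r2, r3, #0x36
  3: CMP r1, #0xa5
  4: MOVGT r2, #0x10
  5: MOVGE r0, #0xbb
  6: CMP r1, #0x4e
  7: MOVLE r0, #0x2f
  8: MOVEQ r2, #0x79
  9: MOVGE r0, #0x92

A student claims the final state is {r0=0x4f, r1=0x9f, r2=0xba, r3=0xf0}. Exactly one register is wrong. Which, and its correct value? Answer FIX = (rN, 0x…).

[0] flags=1010 → (cmp)
[1] flags=1010 VS?F → skip
[2] flags=1010 CS?T → r2=0xba
[3] flags=1000 → (cmp)
[4] flags=1000 GT?F → skip
[5] flags=1000 GE?F → skip
[6] flags=0011 → (cmp)
[7] flags=0011 LE?T → r0=0x2f
[8] flags=0011 EQ?F → skip
[9] flags=0011 GE?F → skip

FIX = (r0, 0x2f)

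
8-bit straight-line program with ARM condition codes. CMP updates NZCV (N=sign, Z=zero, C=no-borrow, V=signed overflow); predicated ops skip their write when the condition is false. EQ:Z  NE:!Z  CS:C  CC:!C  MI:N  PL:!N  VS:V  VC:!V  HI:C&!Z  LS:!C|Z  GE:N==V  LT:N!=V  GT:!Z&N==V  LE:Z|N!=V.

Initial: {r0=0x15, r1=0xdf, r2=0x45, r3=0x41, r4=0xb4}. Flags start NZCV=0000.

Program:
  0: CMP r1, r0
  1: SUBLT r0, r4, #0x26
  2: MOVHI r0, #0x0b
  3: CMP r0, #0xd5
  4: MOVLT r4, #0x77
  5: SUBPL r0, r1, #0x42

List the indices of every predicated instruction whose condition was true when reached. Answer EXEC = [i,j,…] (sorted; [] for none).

0: ✓ CMP  NZCV=1010
1: ✓ SUBLT  r0←0x8e
2: ✓ MOVHI  r0←0x0b
3: ✓ CMP  NZCV=0000
4: · MOVLT
5: ✓ SUBPL  r0←0x9d

EXEC = [1,2,5]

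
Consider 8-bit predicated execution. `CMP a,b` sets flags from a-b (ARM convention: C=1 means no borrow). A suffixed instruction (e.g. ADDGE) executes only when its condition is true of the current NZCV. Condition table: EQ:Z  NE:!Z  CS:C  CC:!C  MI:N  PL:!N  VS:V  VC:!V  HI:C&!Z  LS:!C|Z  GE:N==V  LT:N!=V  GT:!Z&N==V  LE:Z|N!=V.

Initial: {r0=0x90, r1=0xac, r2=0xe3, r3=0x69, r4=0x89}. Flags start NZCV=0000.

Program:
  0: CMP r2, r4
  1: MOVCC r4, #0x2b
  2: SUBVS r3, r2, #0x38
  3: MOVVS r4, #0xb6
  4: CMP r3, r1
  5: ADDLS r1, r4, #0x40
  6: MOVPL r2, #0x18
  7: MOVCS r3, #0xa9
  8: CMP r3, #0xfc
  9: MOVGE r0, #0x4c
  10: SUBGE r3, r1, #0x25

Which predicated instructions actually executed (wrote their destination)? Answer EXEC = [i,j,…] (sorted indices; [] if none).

[0] flags=0010 → (cmp)
[1] flags=0010 CC?F → skip
[2] flags=0010 VS?F → skip
[3] flags=0010 VS?F → skip
[4] flags=1001 → (cmp)
[5] flags=1001 LS?T → r1=0xc9
[6] flags=1001 PL?F → skip
[7] flags=1001 CS?F → skip
[8] flags=0000 → (cmp)
[9] flags=0000 GE?T → r0=0x4c
[10] flags=0000 GE?T → r3=0xa4

EXEC = [5,9,10]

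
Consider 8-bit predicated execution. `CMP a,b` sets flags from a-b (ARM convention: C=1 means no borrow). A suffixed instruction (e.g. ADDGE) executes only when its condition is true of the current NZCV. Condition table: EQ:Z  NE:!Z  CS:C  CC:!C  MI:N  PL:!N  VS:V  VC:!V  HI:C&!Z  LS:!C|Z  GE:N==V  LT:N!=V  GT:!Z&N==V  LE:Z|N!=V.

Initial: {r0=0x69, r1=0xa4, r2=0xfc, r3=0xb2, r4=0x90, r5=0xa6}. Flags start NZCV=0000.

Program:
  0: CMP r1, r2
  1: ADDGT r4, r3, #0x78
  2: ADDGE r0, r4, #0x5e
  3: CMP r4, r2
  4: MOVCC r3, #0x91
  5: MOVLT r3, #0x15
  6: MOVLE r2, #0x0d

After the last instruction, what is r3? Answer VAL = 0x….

VAL = 0x15

[0] flags=1000 → (cmp)
[1] flags=1000 GT?F → skip
[2] flags=1000 GE?F → skip
[3] flags=1000 → (cmp)
[4] flags=1000 CC?T → r3=0x91
[5] flags=1000 LT?T → r3=0x15
[6] flags=1000 LE?T → r2=0x0d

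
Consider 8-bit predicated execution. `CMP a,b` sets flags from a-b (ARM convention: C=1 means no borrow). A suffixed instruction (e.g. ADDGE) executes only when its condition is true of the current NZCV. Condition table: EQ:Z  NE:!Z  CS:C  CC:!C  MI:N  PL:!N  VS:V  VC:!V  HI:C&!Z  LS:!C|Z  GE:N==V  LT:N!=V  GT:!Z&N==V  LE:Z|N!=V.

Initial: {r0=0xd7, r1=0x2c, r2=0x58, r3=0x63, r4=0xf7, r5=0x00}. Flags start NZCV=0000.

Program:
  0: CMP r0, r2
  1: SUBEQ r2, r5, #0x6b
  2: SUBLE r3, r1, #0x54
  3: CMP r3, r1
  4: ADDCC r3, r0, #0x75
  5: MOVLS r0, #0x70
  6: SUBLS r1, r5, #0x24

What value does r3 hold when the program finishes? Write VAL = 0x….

[0] flags=0011 → (cmp)
[1] flags=0011 EQ?F → skip
[2] flags=0011 LE?T → r3=0xd8
[3] flags=1010 → (cmp)
[4] flags=1010 CC?F → skip
[5] flags=1010 LS?F → skip
[6] flags=1010 LS?F → skip

VAL = 0xd8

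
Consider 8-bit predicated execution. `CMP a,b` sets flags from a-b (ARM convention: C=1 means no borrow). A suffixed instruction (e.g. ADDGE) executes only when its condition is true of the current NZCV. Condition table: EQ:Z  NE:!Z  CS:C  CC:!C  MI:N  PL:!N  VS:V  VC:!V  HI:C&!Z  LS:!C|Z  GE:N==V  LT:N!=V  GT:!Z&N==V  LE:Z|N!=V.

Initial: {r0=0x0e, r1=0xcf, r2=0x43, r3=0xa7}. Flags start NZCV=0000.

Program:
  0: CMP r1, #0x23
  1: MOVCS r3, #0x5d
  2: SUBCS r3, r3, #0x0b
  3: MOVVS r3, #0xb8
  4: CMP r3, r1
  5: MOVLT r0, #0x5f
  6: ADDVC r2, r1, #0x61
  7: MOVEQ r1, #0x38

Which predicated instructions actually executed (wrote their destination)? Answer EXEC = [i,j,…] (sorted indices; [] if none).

EXEC = [1,2]

0: ✓ CMP  NZCV=1010
1: ✓ MOVCS  r3←0x5d
2: ✓ SUBCS  r3←0x52
3: · MOVVS
4: ✓ CMP  NZCV=1001
5: · MOVLT
6: · ADDVC
7: · MOVEQ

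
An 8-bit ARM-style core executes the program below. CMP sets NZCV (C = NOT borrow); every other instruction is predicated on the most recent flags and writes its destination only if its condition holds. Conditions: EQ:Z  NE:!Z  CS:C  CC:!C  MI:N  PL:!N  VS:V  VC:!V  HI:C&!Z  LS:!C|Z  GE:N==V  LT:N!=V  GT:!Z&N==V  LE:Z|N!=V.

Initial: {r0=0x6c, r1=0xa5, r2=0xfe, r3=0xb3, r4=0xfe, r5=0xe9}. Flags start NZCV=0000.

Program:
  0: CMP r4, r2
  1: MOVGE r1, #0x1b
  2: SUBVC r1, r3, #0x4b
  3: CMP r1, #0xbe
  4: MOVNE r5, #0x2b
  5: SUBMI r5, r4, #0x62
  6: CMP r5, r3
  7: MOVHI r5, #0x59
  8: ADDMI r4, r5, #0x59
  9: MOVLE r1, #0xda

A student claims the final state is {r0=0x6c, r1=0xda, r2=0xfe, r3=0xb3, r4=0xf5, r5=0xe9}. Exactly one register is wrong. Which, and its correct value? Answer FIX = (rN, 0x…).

0: ✓ CMP  NZCV=0110
1: ✓ MOVGE  r1←0x1b
2: ✓ SUBVC  r1←0x68
3: ✓ CMP  NZCV=1001
4: ✓ MOVNE  r5←0x2b
5: ✓ SUBMI  r5←0x9c
6: ✓ CMP  NZCV=1000
7: · MOVHI
8: ✓ ADDMI  r4←0xf5
9: ✓ MOVLE  r1←0xda

FIX = (r5, 0x9c)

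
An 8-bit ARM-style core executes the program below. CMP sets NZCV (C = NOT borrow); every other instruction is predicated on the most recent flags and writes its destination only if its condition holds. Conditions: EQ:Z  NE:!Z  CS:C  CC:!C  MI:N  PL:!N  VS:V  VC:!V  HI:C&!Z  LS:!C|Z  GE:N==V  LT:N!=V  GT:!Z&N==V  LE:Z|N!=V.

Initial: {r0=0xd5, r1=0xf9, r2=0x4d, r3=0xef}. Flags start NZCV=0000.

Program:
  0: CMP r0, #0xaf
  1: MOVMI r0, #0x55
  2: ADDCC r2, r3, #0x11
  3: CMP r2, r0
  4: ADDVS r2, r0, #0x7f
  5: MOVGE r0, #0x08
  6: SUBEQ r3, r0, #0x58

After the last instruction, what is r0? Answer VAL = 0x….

0: ✓ CMP  NZCV=0010
1: · MOVMI
2: · ADDCC
3: ✓ CMP  NZCV=0000
4: · ADDVS
5: ✓ MOVGE  r0←0x08
6: · SUBEQ

VAL = 0x08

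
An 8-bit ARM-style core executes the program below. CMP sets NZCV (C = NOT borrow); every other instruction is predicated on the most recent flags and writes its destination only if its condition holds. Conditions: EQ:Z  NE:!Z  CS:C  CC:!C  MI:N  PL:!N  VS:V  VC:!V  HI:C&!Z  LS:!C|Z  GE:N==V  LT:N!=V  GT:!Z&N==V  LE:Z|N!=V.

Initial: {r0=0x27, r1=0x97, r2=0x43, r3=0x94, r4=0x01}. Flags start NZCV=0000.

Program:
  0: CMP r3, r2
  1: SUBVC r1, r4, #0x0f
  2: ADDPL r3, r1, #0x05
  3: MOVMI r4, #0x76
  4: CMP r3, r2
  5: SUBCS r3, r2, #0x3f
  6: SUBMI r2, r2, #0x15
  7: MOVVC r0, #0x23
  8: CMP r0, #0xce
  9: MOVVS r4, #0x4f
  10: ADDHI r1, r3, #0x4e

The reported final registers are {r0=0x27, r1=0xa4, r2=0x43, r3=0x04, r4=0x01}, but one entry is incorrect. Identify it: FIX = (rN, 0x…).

FIX = (r1, 0x97)

0: ✓ CMP  NZCV=0011
1: · SUBVC
2: ✓ ADDPL  r3←0x9c
3: · MOVMI
4: ✓ CMP  NZCV=0011
5: ✓ SUBCS  r3←0x04
6: · SUBMI
7: · MOVVC
8: ✓ CMP  NZCV=0000
9: · MOVVS
10: · ADDHI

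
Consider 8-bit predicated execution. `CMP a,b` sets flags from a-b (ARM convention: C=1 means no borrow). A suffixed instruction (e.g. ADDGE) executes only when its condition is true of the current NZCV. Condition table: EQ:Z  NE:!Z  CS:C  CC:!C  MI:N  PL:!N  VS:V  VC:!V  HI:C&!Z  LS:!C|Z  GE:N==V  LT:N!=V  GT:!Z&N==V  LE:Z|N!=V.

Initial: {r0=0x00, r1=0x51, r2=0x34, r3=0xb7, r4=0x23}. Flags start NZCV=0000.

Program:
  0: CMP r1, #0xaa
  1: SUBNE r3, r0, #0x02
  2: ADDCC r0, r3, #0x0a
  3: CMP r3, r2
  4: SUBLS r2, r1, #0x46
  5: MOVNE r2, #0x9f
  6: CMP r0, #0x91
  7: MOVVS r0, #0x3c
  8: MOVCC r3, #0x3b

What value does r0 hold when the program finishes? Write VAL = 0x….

0: ✓ CMP  NZCV=1001
1: ✓ SUBNE  r3←0xfe
2: ✓ ADDCC  r0←0x08
3: ✓ CMP  NZCV=1010
4: · SUBLS
5: ✓ MOVNE  r2←0x9f
6: ✓ CMP  NZCV=0000
7: · MOVVS
8: ✓ MOVCC  r3←0x3b

VAL = 0x08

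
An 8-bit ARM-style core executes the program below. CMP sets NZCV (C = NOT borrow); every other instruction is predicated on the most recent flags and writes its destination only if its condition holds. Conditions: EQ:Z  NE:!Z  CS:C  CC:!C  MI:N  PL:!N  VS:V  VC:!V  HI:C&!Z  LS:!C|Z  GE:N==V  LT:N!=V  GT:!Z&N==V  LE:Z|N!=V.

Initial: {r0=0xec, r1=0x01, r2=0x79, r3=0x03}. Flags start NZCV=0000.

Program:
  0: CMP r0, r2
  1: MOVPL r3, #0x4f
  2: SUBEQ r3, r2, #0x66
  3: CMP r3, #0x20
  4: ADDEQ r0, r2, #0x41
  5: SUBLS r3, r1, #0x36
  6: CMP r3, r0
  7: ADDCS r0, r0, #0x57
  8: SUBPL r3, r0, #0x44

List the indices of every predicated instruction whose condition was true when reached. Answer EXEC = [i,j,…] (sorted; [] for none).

[0] flags=0011 → (cmp)
[1] flags=0011 PL?T → r3=0x4f
[2] flags=0011 EQ?F → skip
[3] flags=0010 → (cmp)
[4] flags=0010 EQ?F → skip
[5] flags=0010 LS?F → skip
[6] flags=0000 → (cmp)
[7] flags=0000 CS?F → skip
[8] flags=0000 PL?T → r3=0xa8

EXEC = [1,8]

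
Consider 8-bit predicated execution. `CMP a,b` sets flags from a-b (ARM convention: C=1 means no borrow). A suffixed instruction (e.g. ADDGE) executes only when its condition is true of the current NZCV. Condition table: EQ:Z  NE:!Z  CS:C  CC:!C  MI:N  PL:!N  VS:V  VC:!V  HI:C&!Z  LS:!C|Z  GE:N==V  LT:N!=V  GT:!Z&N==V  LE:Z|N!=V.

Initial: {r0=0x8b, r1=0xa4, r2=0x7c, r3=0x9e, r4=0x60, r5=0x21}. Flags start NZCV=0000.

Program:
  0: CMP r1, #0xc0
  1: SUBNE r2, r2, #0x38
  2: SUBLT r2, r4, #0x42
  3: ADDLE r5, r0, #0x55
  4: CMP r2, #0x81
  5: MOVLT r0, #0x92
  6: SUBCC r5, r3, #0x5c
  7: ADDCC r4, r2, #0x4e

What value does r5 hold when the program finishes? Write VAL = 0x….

0: ✓ CMP  NZCV=1000
1: ✓ SUBNE  r2←0x44
2: ✓ SUBLT  r2←0x1e
3: ✓ ADDLE  r5←0xe0
4: ✓ CMP  NZCV=1001
5: · MOVLT
6: ✓ SUBCC  r5←0x42
7: ✓ ADDCC  r4←0x6c

VAL = 0x42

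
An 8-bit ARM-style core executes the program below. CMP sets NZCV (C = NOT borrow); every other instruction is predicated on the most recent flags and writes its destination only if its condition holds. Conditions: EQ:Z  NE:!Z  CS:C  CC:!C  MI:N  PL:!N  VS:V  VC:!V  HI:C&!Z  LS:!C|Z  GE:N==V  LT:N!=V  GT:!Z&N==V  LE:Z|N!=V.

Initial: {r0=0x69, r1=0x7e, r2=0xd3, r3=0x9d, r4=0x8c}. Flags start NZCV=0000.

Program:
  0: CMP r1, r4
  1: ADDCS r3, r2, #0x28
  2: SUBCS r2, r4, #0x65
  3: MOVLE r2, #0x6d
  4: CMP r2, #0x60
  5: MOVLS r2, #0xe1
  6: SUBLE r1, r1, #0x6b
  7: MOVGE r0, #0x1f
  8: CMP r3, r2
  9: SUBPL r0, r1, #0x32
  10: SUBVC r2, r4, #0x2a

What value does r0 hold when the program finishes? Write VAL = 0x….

VAL = 0x69

0: ✓ CMP  NZCV=1001
1: · ADDCS
2: · SUBCS
3: · MOVLE
4: ✓ CMP  NZCV=0011
5: · MOVLS
6: ✓ SUBLE  r1←0x13
7: · MOVGE
8: ✓ CMP  NZCV=1000
9: · SUBPL
10: ✓ SUBVC  r2←0x62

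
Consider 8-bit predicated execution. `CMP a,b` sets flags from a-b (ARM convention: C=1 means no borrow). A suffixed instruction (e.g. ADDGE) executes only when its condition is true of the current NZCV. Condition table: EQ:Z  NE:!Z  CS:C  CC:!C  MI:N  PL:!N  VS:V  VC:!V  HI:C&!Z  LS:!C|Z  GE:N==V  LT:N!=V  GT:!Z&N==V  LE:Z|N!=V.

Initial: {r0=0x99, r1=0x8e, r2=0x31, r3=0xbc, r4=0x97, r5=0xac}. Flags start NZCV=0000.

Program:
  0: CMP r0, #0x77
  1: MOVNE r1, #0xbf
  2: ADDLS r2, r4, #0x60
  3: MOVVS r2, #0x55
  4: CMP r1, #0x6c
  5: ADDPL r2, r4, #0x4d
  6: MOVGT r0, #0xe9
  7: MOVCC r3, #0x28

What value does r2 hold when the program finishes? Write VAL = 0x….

[0] flags=0011 → (cmp)
[1] flags=0011 NE?T → r1=0xbf
[2] flags=0011 LS?F → skip
[3] flags=0011 VS?T → r2=0x55
[4] flags=0011 → (cmp)
[5] flags=0011 PL?T → r2=0xe4
[6] flags=0011 GT?F → skip
[7] flags=0011 CC?F → skip

VAL = 0xe4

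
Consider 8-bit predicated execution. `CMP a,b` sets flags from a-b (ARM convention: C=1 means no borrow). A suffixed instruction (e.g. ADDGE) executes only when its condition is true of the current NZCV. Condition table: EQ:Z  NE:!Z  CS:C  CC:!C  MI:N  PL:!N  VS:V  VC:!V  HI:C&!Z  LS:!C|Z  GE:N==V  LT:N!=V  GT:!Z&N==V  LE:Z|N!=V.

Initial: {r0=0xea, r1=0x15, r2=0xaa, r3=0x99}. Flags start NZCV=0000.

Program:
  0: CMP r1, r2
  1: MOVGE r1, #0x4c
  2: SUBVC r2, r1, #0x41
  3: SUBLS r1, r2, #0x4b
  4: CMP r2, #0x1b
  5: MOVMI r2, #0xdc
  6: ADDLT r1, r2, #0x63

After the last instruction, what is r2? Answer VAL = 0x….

0: ✓ CMP  NZCV=0000
1: ✓ MOVGE  r1←0x4c
2: ✓ SUBVC  r2←0x0b
3: ✓ SUBLS  r1←0xc0
4: ✓ CMP  NZCV=1000
5: ✓ MOVMI  r2←0xdc
6: ✓ ADDLT  r1←0x3f

VAL = 0xdc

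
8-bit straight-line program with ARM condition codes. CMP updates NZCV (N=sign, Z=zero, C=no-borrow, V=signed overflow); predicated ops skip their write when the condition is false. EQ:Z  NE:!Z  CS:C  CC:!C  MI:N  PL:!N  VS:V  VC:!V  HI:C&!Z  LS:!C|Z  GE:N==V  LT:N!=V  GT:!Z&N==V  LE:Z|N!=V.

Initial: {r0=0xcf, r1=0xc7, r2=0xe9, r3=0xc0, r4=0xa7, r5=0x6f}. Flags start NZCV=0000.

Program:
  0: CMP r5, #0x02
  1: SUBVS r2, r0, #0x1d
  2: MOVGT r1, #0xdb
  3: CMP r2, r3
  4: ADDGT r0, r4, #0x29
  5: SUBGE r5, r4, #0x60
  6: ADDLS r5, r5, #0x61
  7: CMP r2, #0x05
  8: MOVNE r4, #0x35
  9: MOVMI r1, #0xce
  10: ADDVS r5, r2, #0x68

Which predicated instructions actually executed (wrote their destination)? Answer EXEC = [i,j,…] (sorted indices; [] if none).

EXEC = [2,4,5,8,9]

[0] flags=0010 → (cmp)
[1] flags=0010 VS?F → skip
[2] flags=0010 GT?T → r1=0xdb
[3] flags=0010 → (cmp)
[4] flags=0010 GT?T → r0=0xd0
[5] flags=0010 GE?T → r5=0x47
[6] flags=0010 LS?F → skip
[7] flags=1010 → (cmp)
[8] flags=1010 NE?T → r4=0x35
[9] flags=1010 MI?T → r1=0xce
[10] flags=1010 VS?F → skip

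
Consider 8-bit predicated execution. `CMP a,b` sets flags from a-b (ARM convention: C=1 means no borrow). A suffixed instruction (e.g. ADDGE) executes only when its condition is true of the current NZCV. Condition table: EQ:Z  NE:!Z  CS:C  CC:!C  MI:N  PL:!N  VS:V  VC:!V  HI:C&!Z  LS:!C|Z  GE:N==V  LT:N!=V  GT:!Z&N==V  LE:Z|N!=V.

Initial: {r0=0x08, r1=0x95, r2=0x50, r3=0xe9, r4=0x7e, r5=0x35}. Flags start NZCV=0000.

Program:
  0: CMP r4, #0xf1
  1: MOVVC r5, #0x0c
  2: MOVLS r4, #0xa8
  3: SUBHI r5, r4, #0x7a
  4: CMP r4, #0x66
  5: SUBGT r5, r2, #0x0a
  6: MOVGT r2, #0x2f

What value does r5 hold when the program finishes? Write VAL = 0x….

VAL = 0x35

[0] flags=1001 → (cmp)
[1] flags=1001 VC?F → skip
[2] flags=1001 LS?T → r4=0xa8
[3] flags=1001 HI?F → skip
[4] flags=0011 → (cmp)
[5] flags=0011 GT?F → skip
[6] flags=0011 GT?F → skip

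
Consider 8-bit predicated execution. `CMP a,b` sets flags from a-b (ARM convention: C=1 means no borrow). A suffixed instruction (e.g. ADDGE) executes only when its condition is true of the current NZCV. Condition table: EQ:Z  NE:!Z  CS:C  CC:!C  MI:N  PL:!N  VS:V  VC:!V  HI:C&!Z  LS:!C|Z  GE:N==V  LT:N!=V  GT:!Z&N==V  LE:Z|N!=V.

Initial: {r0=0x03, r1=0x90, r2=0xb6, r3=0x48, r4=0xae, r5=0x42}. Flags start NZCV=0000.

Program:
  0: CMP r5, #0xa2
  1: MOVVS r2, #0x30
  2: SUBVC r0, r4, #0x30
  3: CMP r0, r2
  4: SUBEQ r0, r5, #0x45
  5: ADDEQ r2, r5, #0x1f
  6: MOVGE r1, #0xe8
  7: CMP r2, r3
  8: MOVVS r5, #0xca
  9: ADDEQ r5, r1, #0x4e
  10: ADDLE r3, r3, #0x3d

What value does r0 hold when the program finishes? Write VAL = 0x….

[0] flags=1001 → (cmp)
[1] flags=1001 VS?T → r2=0x30
[2] flags=1001 VC?F → skip
[3] flags=1000 → (cmp)
[4] flags=1000 EQ?F → skip
[5] flags=1000 EQ?F → skip
[6] flags=1000 GE?F → skip
[7] flags=1000 → (cmp)
[8] flags=1000 VS?F → skip
[9] flags=1000 EQ?F → skip
[10] flags=1000 LE?T → r3=0x85

VAL = 0x03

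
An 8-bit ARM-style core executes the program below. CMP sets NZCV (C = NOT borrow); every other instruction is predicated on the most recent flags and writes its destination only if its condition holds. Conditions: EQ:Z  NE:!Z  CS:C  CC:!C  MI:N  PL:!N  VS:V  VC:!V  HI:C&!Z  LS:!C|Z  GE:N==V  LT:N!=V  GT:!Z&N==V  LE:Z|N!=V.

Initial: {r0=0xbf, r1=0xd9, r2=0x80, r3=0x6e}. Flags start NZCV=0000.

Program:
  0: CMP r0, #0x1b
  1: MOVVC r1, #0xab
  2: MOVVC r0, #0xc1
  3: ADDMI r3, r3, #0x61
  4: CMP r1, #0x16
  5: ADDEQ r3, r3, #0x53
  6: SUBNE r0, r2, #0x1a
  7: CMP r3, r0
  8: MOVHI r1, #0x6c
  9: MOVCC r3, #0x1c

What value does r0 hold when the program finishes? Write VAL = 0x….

0: ✓ CMP  NZCV=1010
1: ✓ MOVVC  r1←0xab
2: ✓ MOVVC  r0←0xc1
3: ✓ ADDMI  r3←0xcf
4: ✓ CMP  NZCV=1010
5: · ADDEQ
6: ✓ SUBNE  r0←0x66
7: ✓ CMP  NZCV=0011
8: ✓ MOVHI  r1←0x6c
9: · MOVCC

VAL = 0x66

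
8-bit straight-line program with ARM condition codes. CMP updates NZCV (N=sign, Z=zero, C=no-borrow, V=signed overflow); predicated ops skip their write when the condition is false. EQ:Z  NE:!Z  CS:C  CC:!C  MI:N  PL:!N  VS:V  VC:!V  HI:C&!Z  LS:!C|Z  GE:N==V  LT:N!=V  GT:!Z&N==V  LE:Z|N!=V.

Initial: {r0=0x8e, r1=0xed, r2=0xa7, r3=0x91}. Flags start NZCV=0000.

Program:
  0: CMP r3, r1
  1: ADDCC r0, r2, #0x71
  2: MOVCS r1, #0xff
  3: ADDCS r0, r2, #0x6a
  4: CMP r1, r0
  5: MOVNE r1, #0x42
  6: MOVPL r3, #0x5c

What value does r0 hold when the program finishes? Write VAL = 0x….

[0] flags=1000 → (cmp)
[1] flags=1000 CC?T → r0=0x18
[2] flags=1000 CS?F → skip
[3] flags=1000 CS?F → skip
[4] flags=1010 → (cmp)
[5] flags=1010 NE?T → r1=0x42
[6] flags=1010 PL?F → skip

VAL = 0x18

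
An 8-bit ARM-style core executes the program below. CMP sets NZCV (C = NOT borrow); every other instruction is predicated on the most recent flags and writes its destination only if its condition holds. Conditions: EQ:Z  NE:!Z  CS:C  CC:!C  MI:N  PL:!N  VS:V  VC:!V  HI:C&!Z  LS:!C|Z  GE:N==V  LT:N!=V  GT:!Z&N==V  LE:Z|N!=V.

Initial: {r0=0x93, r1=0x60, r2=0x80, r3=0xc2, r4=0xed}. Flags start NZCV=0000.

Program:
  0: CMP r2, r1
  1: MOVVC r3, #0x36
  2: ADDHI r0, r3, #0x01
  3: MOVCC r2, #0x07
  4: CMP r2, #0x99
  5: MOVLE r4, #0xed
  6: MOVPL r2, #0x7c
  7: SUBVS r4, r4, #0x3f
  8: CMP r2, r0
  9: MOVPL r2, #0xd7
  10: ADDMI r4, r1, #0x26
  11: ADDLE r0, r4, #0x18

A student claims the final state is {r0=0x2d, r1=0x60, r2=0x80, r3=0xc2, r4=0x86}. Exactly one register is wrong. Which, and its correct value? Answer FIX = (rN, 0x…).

0: ✓ CMP  NZCV=0011
1: · MOVVC
2: ✓ ADDHI  r0←0xc3
3: · MOVCC
4: ✓ CMP  NZCV=1000
5: ✓ MOVLE  r4←0xed
6: · MOVPL
7: · SUBVS
8: ✓ CMP  NZCV=1000
9: · MOVPL
10: ✓ ADDMI  r4←0x86
11: ✓ ADDLE  r0←0x9e

FIX = (r0, 0x9e)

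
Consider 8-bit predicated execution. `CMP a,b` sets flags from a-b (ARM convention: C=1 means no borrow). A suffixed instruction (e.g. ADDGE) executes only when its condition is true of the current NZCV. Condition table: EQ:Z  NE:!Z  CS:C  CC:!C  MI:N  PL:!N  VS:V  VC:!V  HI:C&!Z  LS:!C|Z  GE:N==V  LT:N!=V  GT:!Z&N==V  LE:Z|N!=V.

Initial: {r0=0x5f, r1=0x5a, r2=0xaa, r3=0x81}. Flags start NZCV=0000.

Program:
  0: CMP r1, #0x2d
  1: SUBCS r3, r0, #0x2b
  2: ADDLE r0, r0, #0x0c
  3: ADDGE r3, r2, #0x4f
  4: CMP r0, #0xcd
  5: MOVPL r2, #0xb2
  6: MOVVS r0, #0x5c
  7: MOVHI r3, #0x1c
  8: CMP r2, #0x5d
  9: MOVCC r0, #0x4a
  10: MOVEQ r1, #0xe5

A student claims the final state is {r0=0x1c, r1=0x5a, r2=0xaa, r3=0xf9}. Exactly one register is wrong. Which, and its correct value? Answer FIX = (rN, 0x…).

[0] flags=0010 → (cmp)
[1] flags=0010 CS?T → r3=0x34
[2] flags=0010 LE?F → skip
[3] flags=0010 GE?T → r3=0xf9
[4] flags=1001 → (cmp)
[5] flags=1001 PL?F → skip
[6] flags=1001 VS?T → r0=0x5c
[7] flags=1001 HI?F → skip
[8] flags=0011 → (cmp)
[9] flags=0011 CC?F → skip
[10] flags=0011 EQ?F → skip

FIX = (r0, 0x5c)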